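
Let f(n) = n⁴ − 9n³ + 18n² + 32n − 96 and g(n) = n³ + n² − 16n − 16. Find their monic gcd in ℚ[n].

Repeated division with remainder:
  n⁴ − 9n³ + 18n² + 32n − 96 = (n − 10)(n³ + n² − 16n − 16) + (44n² − 112n − 256)
  n³ + n² − 16n − 16 = ((1/44)n + 39/484)(44n² − 112n − 256) + (−(140/121)n + 560/121)
  44n² − 112n − 256 = (−(1331/35)n − 1936/35)(−(140/121)n + 560/121) + (0)
Last nonzero remainder: −(140/121)n + 560/121. Dividing through by −140/121 gives the monic gcd n − 4.

n − 4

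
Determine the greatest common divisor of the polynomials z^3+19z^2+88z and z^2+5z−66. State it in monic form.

z+11

By polynomial division,
  z^3+19z^2+88z = (z+14)(z^2+5z−66) + (84z+924)
  z^2+5z−66 = ((1/84)z−1/14)(84z+924) + (0)
Last nonzero remainder: 84z+924. Dividing through by 84 gives the monic gcd z+11.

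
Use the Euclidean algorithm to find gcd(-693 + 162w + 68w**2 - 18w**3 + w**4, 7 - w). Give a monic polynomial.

Repeated division with remainder:
  w**4 - 18w**3 + 68w**2 + 162w - 693 = (-w**3 + 11w**2 + 9w - 99)(-w + 7) + (0)
Last nonzero remainder: -w + 7. Dividing through by -1 gives the monic gcd w - 7.

-7 + w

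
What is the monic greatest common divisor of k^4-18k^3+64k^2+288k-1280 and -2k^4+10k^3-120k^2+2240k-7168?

Repeated division with remainder:
  k^4-18k^3+64k^2+288k-1280 = (-1/2)(-2k^4+10k^3-120k^2+2240k-7168) + (-13k^3+4k^2+1408k-4864)
  -2k^4+10k^3-120k^2+2240k-7168 = ((2/13)k-122/169)(-13k^3+4k^2+1408k-4864) + (-(56400/169)k^2+(676800/169)k-1804800/169)
  -13k^3+4k^2+1408k-4864 = ((2197/56400)k+3211/7050)(-(56400/169)k^2+(676800/169)k-1804800/169) + (0)
Last nonzero remainder: -(56400/169)k^2+(676800/169)k-1804800/169. Dividing through by -56400/169 gives the monic gcd k^2-12k+32.

k^2-12k+32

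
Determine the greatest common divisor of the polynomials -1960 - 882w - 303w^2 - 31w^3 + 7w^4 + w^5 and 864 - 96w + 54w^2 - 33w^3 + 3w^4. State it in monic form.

8 + 2w + w^2

Apply the Euclidean algorithm:
  w^5 + 7w^4 - 31w^3 - 303w^2 - 882w - 1960 = ((1/3)w + 6)(3w^4 - 33w^3 + 54w^2 - 96w + 864) + (149w^3 - 595w^2 - 594w - 7144)
  3w^4 - 33w^3 + 54w^2 - 96w + 864 = ((3/149)w - 3132/22201)(149w^3 - 595w^2 - 594w - 7144) + (-(399168/22201)w^2 - (798336/22201)w - 3193344/22201)
  149w^3 - 595w^2 - 594w - 7144 = (-(3307949/399168)w + 19825493/399168)(-(399168/22201)w^2 - (798336/22201)w - 3193344/22201) + (0)
Last nonzero remainder: -(399168/22201)w^2 - (798336/22201)w - 3193344/22201. Dividing through by -399168/22201 gives the monic gcd w^2 + 2w + 8.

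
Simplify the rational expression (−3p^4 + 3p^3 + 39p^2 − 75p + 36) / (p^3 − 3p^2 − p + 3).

(−3p^2 − 9p + 12)/(p + 1)

Repeated division with remainder:
  −3p^4 + 3p^3 + 39p^2 − 75p + 36 = (−3p − 6)(p^3 − 3p^2 − p + 3) + (18p^2 − 72p + 54)
  p^3 − 3p^2 − p + 3 = ((1/18)p + 1/18)(18p^2 − 72p + 54) + (0)
Last nonzero remainder: 18p^2 − 72p + 54. Dividing through by 18 gives the monic gcd p^2 − 4p + 3.
Cancel p^2 − 4p + 3 from numerator and denominator to get the reduced form.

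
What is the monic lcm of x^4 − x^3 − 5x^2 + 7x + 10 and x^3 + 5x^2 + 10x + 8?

x^6 + 2x^5 − 4x^4 − 12x^3 + 11x^2 + 58x + 40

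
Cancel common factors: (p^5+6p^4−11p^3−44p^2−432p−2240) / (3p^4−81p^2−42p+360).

By polynomial division,
  p^5+6p^4−11p^3−44p^2−432p−2240 = ((1/3)p+2)(3p^4−81p^2−42p+360) + (16p^3+132p^2−468p−2960)
  3p^4−81p^2−42p+360 = ((3/16)p−99/64)(16p^3+132p^2−468p−2960) + ((3375/16)p^2−(3375/16)p−16875/4)
  16p^3+132p^2−468p−2960 = ((256/3375)p+2368/3375)((3375/16)p^2−(3375/16)p−16875/4) + (0)
Last nonzero remainder: (3375/16)p^2−(3375/16)p−16875/4. Dividing through by 3375/16 gives the monic gcd p^2−p−20.
Cancel p^2−p−20 from numerator and denominator to get the reduced form.

(p^3+7p^2+16p+112)/(3p^2+3p−18)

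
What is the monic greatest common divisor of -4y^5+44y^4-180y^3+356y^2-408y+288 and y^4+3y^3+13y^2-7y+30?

y^2-y+2

By polynomial division,
  -4y^5+44y^4-180y^3+356y^2-408y+288 = (-4y+56)(y^4+3y^3+13y^2-7y+30) + (-296y^3-400y^2+104y-1392)
  y^4+3y^3+13y^2-7y+30 = (-(1/296)y-61/10952)(-296y^3-400y^2+104y-1392) + ((15228/1369)y^2-(15228/1369)y+30456/1369)
  -296y^3-400y^2+104y-1392 = (-(101306/3807)y-79402/1269)((15228/1369)y^2-(15228/1369)y+30456/1369) + (0)
Last nonzero remainder: (15228/1369)y^2-(15228/1369)y+30456/1369. Dividing through by 15228/1369 gives the monic gcd y^2-y+2.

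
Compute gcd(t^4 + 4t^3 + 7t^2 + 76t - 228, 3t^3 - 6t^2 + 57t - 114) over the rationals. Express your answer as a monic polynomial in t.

Euclidean algorithm in ℚ[t]:
  t^4 + 4t^3 + 7t^2 + 76t - 228 = ((1/3)t + 2)(3t^3 - 6t^2 + 57t - 114) + (0)
Last nonzero remainder: 3t^3 - 6t^2 + 57t - 114. Dividing through by 3 gives the monic gcd t^3 - 2t^2 + 19t - 38.

t^3 - 2t^2 + 19t - 38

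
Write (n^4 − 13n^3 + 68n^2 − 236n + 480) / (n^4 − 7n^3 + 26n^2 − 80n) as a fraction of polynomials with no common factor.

Euclidean algorithm in ℚ[n]:
  n^4 − 13n^3 + 68n^2 − 236n + 480 = (n^4 − 7n^3 + 26n^2 − 80n) + (−6n^3 + 42n^2 − 156n + 480)
  n^4 − 7n^3 + 26n^2 − 80n = (−(1/6)n)(−6n^3 + 42n^2 − 156n + 480) + (0)
Last nonzero remainder: −6n^3 + 42n^2 − 156n + 480. Dividing through by −6 gives the monic gcd n^3 − 7n^2 + 26n − 80.
Cancel n^3 − 7n^2 + 26n − 80 from numerator and denominator to get the reduced form.

(n − 6)/(n)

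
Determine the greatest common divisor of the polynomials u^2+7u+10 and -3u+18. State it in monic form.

Euclidean algorithm in ℚ[u]:
  u^2+7u+10 = (-(1/3)u-13/3)(-3u+18) + (88)
  -3u+18 = (-(3/88)u+9/44)(88) + (0)
The last nonzero remainder is the constant 88, so the polynomials are coprime and gcd = 1.

1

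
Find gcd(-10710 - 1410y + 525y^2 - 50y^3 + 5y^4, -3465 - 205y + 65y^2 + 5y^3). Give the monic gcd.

Euclidean algorithm in ℚ[y]:
  5y^4 - 50y^3 + 525y^2 - 1410y - 10710 = (y - 23)(5y^3 + 65y^2 - 205y - 3465) + (2225y^2 - 2660y - 90405)
  5y^3 + 65y^2 - 205y - 3465 = ((1/445)y + 6317/198025)(2225y^2 - 2660y - 90405) + ((3287664/39605)y - 23013648/39605)
  2225y^2 - 2660y - 90405 = ((88121125/3287664)y + 56833175/365296)((3287664/39605)y - 23013648/39605) + (0)
Last nonzero remainder: (3287664/39605)y - 23013648/39605. Dividing through by 3287664/39605 gives the monic gcd y - 7.

-7 + y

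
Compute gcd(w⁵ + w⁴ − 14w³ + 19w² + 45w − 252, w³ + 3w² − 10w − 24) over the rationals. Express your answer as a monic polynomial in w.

w² + w − 12

Apply the Euclidean algorithm:
  w⁵ + w⁴ − 14w³ + 19w² + 45w − 252 = (w² − 2w + 2)(w³ + 3w² − 10w − 24) + (17w² + 17w − 204)
  w³ + 3w² − 10w − 24 = ((1/17)w + 2/17)(17w² + 17w − 204) + (0)
Last nonzero remainder: 17w² + 17w − 204. Dividing through by 17 gives the monic gcd w² + w − 12.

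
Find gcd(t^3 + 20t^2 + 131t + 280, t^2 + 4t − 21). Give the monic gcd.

t + 7

Euclidean algorithm in ℚ[t]:
  t^3 + 20t^2 + 131t + 280 = (t + 16)(t^2 + 4t − 21) + (88t + 616)
  t^2 + 4t − 21 = ((1/88)t − 3/88)(88t + 616) + (0)
Last nonzero remainder: 88t + 616. Dividing through by 88 gives the monic gcd t + 7.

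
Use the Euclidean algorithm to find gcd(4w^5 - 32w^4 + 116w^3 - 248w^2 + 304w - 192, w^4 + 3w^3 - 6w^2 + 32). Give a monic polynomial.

w^2 - 3w + 4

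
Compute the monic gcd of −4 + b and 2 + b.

Repeated division with remainder:
  b − 4 = (b + 2) + (−6)
  b + 2 = (−(1/6)b − 1/3)(−6) + (0)
The last nonzero remainder is the constant −6, so the polynomials are coprime and gcd = 1.

1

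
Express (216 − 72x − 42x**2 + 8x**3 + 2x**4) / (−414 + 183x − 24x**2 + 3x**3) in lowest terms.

(−72 + 14x**2 + 2x**3)/(138 − 15x + 3x**2)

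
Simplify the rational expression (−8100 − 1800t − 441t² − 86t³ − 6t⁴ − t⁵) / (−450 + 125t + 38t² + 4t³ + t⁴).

Repeated division with remainder:
  −t⁵ − 6t⁴ − 86t³ − 441t² − 1800t − 8100 = (−t − 2)(t⁴ + 4t³ + 38t² + 125t − 450) + (−40t³ − 240t² − 2000t − 9000)
  t⁴ + 4t³ + 38t² + 125t − 450 = (−(1/40)t + 1/20)(−40t³ − 240t² − 2000t − 9000) + (0)
Last nonzero remainder: −40t³ − 240t² − 2000t − 9000. Dividing through by −40 gives the monic gcd t³ + 6t² + 50t + 225.
Cancel t³ + 6t² + 50t + 225 from numerator and denominator to get the reduced form.

(−36 − t²)/(−2 + t)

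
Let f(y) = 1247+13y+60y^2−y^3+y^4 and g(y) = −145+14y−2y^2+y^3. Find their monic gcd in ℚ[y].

29+3y+y^2

Repeated division with remainder:
  y^4−y^3+60y^2+13y+1247 = (y+1)(y^3−2y^2+14y−145) + (48y^2+144y+1392)
  y^3−2y^2+14y−145 = ((1/48)y−5/48)(48y^2+144y+1392) + (0)
Last nonzero remainder: 48y^2+144y+1392. Dividing through by 48 gives the monic gcd y^2+3y+29.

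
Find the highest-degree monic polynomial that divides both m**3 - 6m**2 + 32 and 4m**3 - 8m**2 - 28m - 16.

Repeated division with remainder:
  m**3 - 6m**2 + 32 = (1/4)(4m**3 - 8m**2 - 28m - 16) + (-4m**2 + 7m + 36)
  4m**3 - 8m**2 - 28m - 16 = (-m + 1/4)(-4m**2 + 7m + 36) + ((25/4)m - 25)
  -4m**2 + 7m + 36 = (-(16/25)m - 36/25)((25/4)m - 25) + (0)
Last nonzero remainder: (25/4)m - 25. Dividing through by 25/4 gives the monic gcd m - 4.

m - 4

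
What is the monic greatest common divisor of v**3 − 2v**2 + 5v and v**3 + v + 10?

Repeated division with remainder:
  v**3 − 2v**2 + 5v = (v**3 + v + 10) + (−2v**2 + 4v − 10)
  v**3 + v + 10 = (−(1/2)v − 1)(−2v**2 + 4v − 10) + (0)
Last nonzero remainder: −2v**2 + 4v − 10. Dividing through by −2 gives the monic gcd v**2 − 2v + 5.

v**2 − 2v + 5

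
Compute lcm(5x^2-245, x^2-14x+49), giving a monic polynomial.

By polynomial division,
  5x^2-245 = (5)(x^2-14x+49) + (70x-490)
  x^2-14x+49 = ((1/70)x-1/10)(70x-490) + (0)
Last nonzero remainder: 70x-490. Dividing through by 70 gives the monic gcd x-7.
Then lcm(f, g) = f·g / gcd(f, g); expanding and making the result monic gives the answer.

x^3-7x^2-49x+343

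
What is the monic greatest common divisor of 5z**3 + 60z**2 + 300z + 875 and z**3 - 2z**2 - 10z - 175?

Apply the Euclidean algorithm:
  5z**3 + 60z**2 + 300z + 875 = (5)(z**3 - 2z**2 - 10z - 175) + (70z**2 + 350z + 1750)
  z**3 - 2z**2 - 10z - 175 = ((1/70)z - 1/10)(70z**2 + 350z + 1750) + (0)
Last nonzero remainder: 70z**2 + 350z + 1750. Dividing through by 70 gives the monic gcd z**2 + 5z + 25.

z**2 + 5z + 25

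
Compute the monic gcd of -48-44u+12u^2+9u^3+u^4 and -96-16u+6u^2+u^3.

24+10u+u^2

Euclidean algorithm in ℚ[u]:
  u^4+9u^3+12u^2-44u-48 = (u+3)(u^3+6u^2-16u-96) + (10u^2+100u+240)
  u^3+6u^2-16u-96 = ((1/10)u-2/5)(10u^2+100u+240) + (0)
Last nonzero remainder: 10u^2+100u+240. Dividing through by 10 gives the monic gcd u^2+10u+24.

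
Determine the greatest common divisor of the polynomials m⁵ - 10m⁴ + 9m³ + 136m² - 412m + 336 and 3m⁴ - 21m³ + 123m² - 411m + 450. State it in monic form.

m² - 5m + 6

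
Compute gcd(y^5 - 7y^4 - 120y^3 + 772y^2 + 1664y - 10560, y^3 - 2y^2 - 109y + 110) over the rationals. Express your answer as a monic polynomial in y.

Repeated division with remainder:
  y^5 - 7y^4 - 120y^3 + 772y^2 + 1664y - 10560 = (y^2 - 5y - 21)(y^3 - 2y^2 - 109y + 110) + (75y^2 - 75y - 8250)
  y^3 - 2y^2 - 109y + 110 = ((1/75)y - 1/75)(75y^2 - 75y - 8250) + (0)
Last nonzero remainder: 75y^2 - 75y - 8250. Dividing through by 75 gives the monic gcd y^2 - y - 110.

y^2 - y - 110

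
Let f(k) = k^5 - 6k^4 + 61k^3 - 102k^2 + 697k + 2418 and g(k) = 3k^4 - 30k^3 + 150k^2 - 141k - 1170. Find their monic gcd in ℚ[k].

Apply the Euclidean algorithm:
  k^5 - 6k^4 + 61k^3 - 102k^2 + 697k + 2418 = ((1/3)k + 4/3)(3k^4 - 30k^3 + 150k^2 - 141k - 1170) + (51k^3 - 255k^2 + 1275k + 3978)
  3k^4 - 30k^3 + 150k^2 - 141k - 1170 = ((1/17)k - 5/17)(51k^3 - 255k^2 + 1275k + 3978) + (0)
Last nonzero remainder: 51k^3 - 255k^2 + 1275k + 3978. Dividing through by 51 gives the monic gcd k^3 - 5k^2 + 25k + 78.

k^3 - 5k^2 + 25k + 78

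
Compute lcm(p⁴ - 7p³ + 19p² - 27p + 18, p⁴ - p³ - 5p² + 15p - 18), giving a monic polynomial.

Repeated division with remainder:
  p⁴ - 7p³ + 19p² - 27p + 18 = (p⁴ - p³ - 5p² + 15p - 18) + (-6p³ + 24p² - 42p + 36)
  p⁴ - p³ - 5p² + 15p - 18 = (-(1/6)p - 1/2)(-6p³ + 24p² - 42p + 36) + (0)
Last nonzero remainder: -6p³ + 24p² - 42p + 36. Dividing through by -6 gives the monic gcd p³ - 4p² + 7p - 6.
Then lcm(f, g) = f·g / gcd(f, g); expanding and making the result monic gives the answer.

p⁵ - 4p⁴ - 2p³ + 30p² - 63p + 54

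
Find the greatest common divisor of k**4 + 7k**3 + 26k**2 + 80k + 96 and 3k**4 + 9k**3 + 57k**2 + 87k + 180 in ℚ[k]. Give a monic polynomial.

k**2 + k + 12

Apply the Euclidean algorithm:
  k**4 + 7k**3 + 26k**2 + 80k + 96 = (1/3)(3k**4 + 9k**3 + 57k**2 + 87k + 180) + (4k**3 + 7k**2 + 51k + 36)
  3k**4 + 9k**3 + 57k**2 + 87k + 180 = ((3/4)k + 15/16)(4k**3 + 7k**2 + 51k + 36) + ((195/16)k**2 + (195/16)k + 585/4)
  4k**3 + 7k**2 + 51k + 36 = ((64/195)k + 16/65)((195/16)k**2 + (195/16)k + 585/4) + (0)
Last nonzero remainder: (195/16)k**2 + (195/16)k + 585/4. Dividing through by 195/16 gives the monic gcd k**2 + k + 12.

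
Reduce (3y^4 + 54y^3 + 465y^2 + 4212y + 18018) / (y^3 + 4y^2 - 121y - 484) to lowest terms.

Euclidean algorithm in ℚ[y]:
  3y^4 + 54y^3 + 465y^2 + 4212y + 18018 = (3y + 42)(y^3 + 4y^2 - 121y - 484) + (660y^2 + 10746y + 38346)
  y^3 + 4y^2 - 121y - 484 = ((1/660)y - 1351/72600)(660y^2 + 10746y + 38346) + ((252531/12100)y + 252531/1100)
  660y^2 + 10746y + 38346 = ((2662000/84177)y + 14060200/84177)((252531/12100)y + 252531/1100) + (0)
Last nonzero remainder: (252531/12100)y + 252531/1100. Dividing through by 252531/12100 gives the monic gcd y + 11.
Cancel y + 11 from numerator and denominator to get the reduced form.

(3y^3 + 21y^2 + 234y + 1638)/(y^2 - 7y - 44)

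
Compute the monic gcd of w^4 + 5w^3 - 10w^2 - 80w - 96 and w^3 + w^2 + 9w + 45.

w + 3

By polynomial division,
  w^4 + 5w^3 - 10w^2 - 80w - 96 = (w + 4)(w^3 + w^2 + 9w + 45) + (-23w^2 - 161w - 276)
  w^3 + w^2 + 9w + 45 = (-(1/23)w + 6/23)(-23w^2 - 161w - 276) + (39w + 117)
  -23w^2 - 161w - 276 = (-(23/39)w - 92/39)(39w + 117) + (0)
Last nonzero remainder: 39w + 117. Dividing through by 39 gives the monic gcd w + 3.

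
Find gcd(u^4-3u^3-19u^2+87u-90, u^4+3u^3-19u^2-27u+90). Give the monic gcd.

Euclidean algorithm in ℚ[u]:
  u^4-3u^3-19u^2+87u-90 = (u^4+3u^3-19u^2-27u+90) + (-6u^3+114u-180)
  u^4+3u^3-19u^2-27u+90 = (-(1/6)u-1/2)(-6u^3+114u-180) + (0)
Last nonzero remainder: -6u^3+114u-180. Dividing through by -6 gives the monic gcd u^3-19u+30.

u^3-19u+30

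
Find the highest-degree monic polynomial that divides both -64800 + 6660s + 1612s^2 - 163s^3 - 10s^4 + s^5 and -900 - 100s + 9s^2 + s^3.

Repeated division with remainder:
  s^5 - 10s^4 - 163s^3 + 1612s^2 + 6660s - 64800 = (s^2 - 19s + 108)(s^3 + 9s^2 - 100s - 900) + (-360s^2 + 360s + 32400)
  s^3 + 9s^2 - 100s - 900 = (-(1/360)s - 1/36)(-360s^2 + 360s + 32400) + (0)
Last nonzero remainder: -360s^2 + 360s + 32400. Dividing through by -360 gives the monic gcd s^2 - s - 90.

-90 - s + s^2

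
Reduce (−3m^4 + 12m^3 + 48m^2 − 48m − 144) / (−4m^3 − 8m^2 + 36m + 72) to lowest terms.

(3m^3 − 18m^2 − 12m + 72)/(4m^2 − 36)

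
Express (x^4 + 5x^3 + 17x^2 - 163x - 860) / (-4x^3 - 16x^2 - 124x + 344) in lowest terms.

By polynomial division,
  x^4 + 5x^3 + 17x^2 - 163x - 860 = (-(1/4)x - 1/4)(-4x^3 - 16x^2 - 124x + 344) + (-18x^2 - 108x - 774)
  -4x^3 - 16x^2 - 124x + 344 = ((2/9)x - 4/9)(-18x^2 - 108x - 774) + (0)
Last nonzero remainder: -18x^2 - 108x - 774. Dividing through by -18 gives the monic gcd x^2 + 6x + 43.
Cancel x^2 + 6x + 43 from numerator and denominator to get the reduced form.

(-x^2 + x + 20)/(4x - 8)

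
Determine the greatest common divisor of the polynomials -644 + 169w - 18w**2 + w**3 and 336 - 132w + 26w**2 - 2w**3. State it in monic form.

-7 + w

Repeated division with remainder:
  w**3 - 18w**2 + 169w - 644 = (-1/2)(-2w**3 + 26w**2 - 132w + 336) + (-5w**2 + 103w - 476)
  -2w**3 + 26w**2 - 132w + 336 = ((2/5)w + 76/25)(-5w**2 + 103w - 476) + (-(6368/25)w + 44576/25)
  -5w**2 + 103w - 476 = ((125/6368)w - 425/1592)(-(6368/25)w + 44576/25) + (0)
Last nonzero remainder: -(6368/25)w + 44576/25. Dividing through by -6368/25 gives the monic gcd w - 7.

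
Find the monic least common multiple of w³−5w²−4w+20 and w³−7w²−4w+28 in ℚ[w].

Apply the Euclidean algorithm:
  w³−5w²−4w+20 = (w³−7w²−4w+28) + (2w²−8)
  w³−7w²−4w+28 = ((1/2)w−7/2)(2w²−8) + (0)
Last nonzero remainder: 2w²−8. Dividing through by 2 gives the monic gcd w²−4.
Then lcm(f, g) = f·g / gcd(f, g); expanding and making the result monic gives the answer.

w⁴−12w³+31w²+48w−140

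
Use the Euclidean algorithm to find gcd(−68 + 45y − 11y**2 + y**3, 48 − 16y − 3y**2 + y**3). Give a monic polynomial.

Repeated division with remainder:
  y**3 − 11y**2 + 45y − 68 = (y**3 − 3y**2 − 16y + 48) + (−8y**2 + 61y − 116)
  y**3 − 3y**2 − 16y + 48 = (−(1/8)y − 37/64)(−8y**2 + 61y − 116) + ((305/64)y − 305/16)
  −8y**2 + 61y − 116 = (−(512/305)y + 1856/305)((305/64)y − 305/16) + (0)
Last nonzero remainder: (305/64)y − 305/16. Dividing through by 305/64 gives the monic gcd y − 4.

−4 + y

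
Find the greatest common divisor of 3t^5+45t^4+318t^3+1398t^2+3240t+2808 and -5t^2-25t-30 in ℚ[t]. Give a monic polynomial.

t^2+5t+6

By polynomial division,
  3t^5+45t^4+318t^3+1398t^2+3240t+2808 = (-(3/5)t^3-6t^2-30t-468/5)(-5t^2-25t-30) + (0)
Last nonzero remainder: -5t^2-25t-30. Dividing through by -5 gives the monic gcd t^2+5t+6.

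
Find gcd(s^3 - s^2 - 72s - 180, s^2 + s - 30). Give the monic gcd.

By polynomial division,
  s^3 - s^2 - 72s - 180 = (s - 2)(s^2 + s - 30) + (-40s - 240)
  s^2 + s - 30 = (-(1/40)s + 1/8)(-40s - 240) + (0)
Last nonzero remainder: -40s - 240. Dividing through by -40 gives the monic gcd s + 6.

s + 6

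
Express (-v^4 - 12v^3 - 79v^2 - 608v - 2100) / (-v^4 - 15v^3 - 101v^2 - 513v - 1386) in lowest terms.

Apply the Euclidean algorithm:
  -v^4 - 12v^3 - 79v^2 - 608v - 2100 = (-v^4 - 15v^3 - 101v^2 - 513v - 1386) + (3v^3 + 22v^2 - 95v - 714)
  -v^4 - 15v^3 - 101v^2 - 513v - 1386 = (-(1/3)v - 23/9)(3v^3 + 22v^2 - 95v - 714) + (-(688/9)v^2 - (8944/9)v - 9632/3)
  3v^3 + 22v^2 - 95v - 714 = (-(27/688)v + 153/688)(-(688/9)v^2 - (8944/9)v - 9632/3) + (0)
Last nonzero remainder: -(688/9)v^2 - (8944/9)v - 9632/3. Dividing through by -688/9 gives the monic gcd v^2 + 13v + 42.
Cancel v^2 + 13v + 42 from numerator and denominator to get the reduced form.

(v^2 - v + 50)/(v^2 + 2v + 33)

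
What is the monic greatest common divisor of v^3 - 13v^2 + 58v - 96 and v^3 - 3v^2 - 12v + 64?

v^2 - 7v + 16

By polynomial division,
  v^3 - 13v^2 + 58v - 96 = (v^3 - 3v^2 - 12v + 64) + (-10v^2 + 70v - 160)
  v^3 - 3v^2 - 12v + 64 = (-(1/10)v - 2/5)(-10v^2 + 70v - 160) + (0)
Last nonzero remainder: -10v^2 + 70v - 160. Dividing through by -10 gives the monic gcd v^2 - 7v + 16.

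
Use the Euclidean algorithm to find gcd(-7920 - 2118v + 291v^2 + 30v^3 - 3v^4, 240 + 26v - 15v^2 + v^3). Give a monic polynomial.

-30 - 7v + v^2

Euclidean algorithm in ℚ[v]:
  -3v^4 + 30v^3 + 291v^2 - 2118v - 7920 = (-3v - 15)(v^3 - 15v^2 + 26v + 240) + (144v^2 - 1008v - 4320)
  v^3 - 15v^2 + 26v + 240 = ((1/144)v - 1/18)(144v^2 - 1008v - 4320) + (0)
Last nonzero remainder: 144v^2 - 1008v - 4320. Dividing through by 144 gives the monic gcd v^2 - 7v - 30.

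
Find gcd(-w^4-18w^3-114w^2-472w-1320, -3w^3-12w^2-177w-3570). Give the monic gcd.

w+10

Euclidean algorithm in ℚ[w]:
  -w^4-18w^3-114w^2-472w-1320 = ((1/3)w+14/3)(-3w^3-12w^2-177w-3570) + (w^2+1544w+15340)
  -3w^3-12w^2-177w-3570 = (-3w+4620)(w^2+1544w+15340) + (-7087437w-70874370)
  w^2+1544w+15340 = (-(1/7087437)w-1534/7087437)(-7087437w-70874370) + (0)
Last nonzero remainder: -7087437w-70874370. Dividing through by -7087437 gives the monic gcd w+10.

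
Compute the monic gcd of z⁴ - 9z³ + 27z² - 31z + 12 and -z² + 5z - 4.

Apply the Euclidean algorithm:
  z⁴ - 9z³ + 27z² - 31z + 12 = (-z² + 4z - 3)(-z² + 5z - 4) + (0)
Last nonzero remainder: -z² + 5z - 4. Dividing through by -1 gives the monic gcd z² - 5z + 4.

z² - 5z + 4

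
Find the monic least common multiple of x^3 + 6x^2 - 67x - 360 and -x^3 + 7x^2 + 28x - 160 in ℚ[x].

Apply the Euclidean algorithm:
  x^3 + 6x^2 - 67x - 360 = (-1)(-x^3 + 7x^2 + 28x - 160) + (13x^2 - 39x - 520)
  -x^3 + 7x^2 + 28x - 160 = (-(1/13)x + 4/13)(13x^2 - 39x - 520) + (0)
Last nonzero remainder: 13x^2 - 39x - 520. Dividing through by 13 gives the monic gcd x^2 - 3x - 40.
Then lcm(f, g) = f·g / gcd(f, g); expanding and making the result monic gives the answer.

x^4 + 2x^3 - 91x^2 - 92x + 1440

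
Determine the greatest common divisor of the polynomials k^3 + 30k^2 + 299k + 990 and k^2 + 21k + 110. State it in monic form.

k^2 + 21k + 110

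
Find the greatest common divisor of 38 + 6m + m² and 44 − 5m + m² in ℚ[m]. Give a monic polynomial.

By polynomial division,
  m² + 6m + 38 = (m² − 5m + 44) + (11m − 6)
  m² − 5m + 44 = ((1/11)m − 49/121)(11m − 6) + (5030/121)
  11m − 6 = ((1331/5030)m − 363/2515)(5030/121) + (0)
The last nonzero remainder is the constant 5030/121, so the polynomials are coprime and gcd = 1.

1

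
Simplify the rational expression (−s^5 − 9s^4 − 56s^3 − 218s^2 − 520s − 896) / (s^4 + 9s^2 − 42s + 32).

(−s^3 − 6s^2 − 22s − 56)/(s^2 − 3s + 2)

Euclidean algorithm in ℚ[s]:
  −s^5 − 9s^4 − 56s^3 − 218s^2 − 520s − 896 = (−s − 9)(s^4 + 9s^2 − 42s + 32) + (−47s^3 − 179s^2 − 866s − 608)
  s^4 + 9s^2 − 42s + 32 = (−(1/47)s + 179/2209)(−47s^3 − 179s^2 − 866s − 608) + ((11220/2209)s^2 + (33660/2209)s + 179520/2209)
  −47s^3 − 179s^2 − 866s − 608 = (−(103823/11220)s − 41971/5610)((11220/2209)s^2 + (33660/2209)s + 179520/2209) + (0)
Last nonzero remainder: (11220/2209)s^2 + (33660/2209)s + 179520/2209. Dividing through by 11220/2209 gives the monic gcd s^2 + 3s + 16.
Cancel s^2 + 3s + 16 from numerator and denominator to get the reduced form.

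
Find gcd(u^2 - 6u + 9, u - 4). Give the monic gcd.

By polynomial division,
  u^2 - 6u + 9 = (u - 2)(u - 4) + (1)
  u - 4 = (u - 4)(1) + (0)
The last nonzero remainder is the constant 1, so the polynomials are coprime and gcd = 1.

1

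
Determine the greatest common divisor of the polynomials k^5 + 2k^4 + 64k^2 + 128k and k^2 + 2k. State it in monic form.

Euclidean algorithm in ℚ[k]:
  k^5 + 2k^4 + 64k^2 + 128k = (k^3 + 64)(k^2 + 2k) + (0)
The last nonzero remainder k^2 + 2k is already monic.

k^2 + 2k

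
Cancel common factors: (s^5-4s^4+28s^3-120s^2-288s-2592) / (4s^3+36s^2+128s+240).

(s^3-8s^2+48s-216)/(4s+20)

Apply the Euclidean algorithm:
  s^5-4s^4+28s^3-120s^2-288s-2592 = ((1/4)s^2-(13/4)s+113/4)(4s^3+36s^2+128s+240) + (-781s^2-3124s-9372)
  4s^3+36s^2+128s+240 = (-(4/781)s-20/781)(-781s^2-3124s-9372) + (0)
Last nonzero remainder: -781s^2-3124s-9372. Dividing through by -781 gives the monic gcd s^2+4s+12.
Cancel s^2+4s+12 from numerator and denominator to get the reduced form.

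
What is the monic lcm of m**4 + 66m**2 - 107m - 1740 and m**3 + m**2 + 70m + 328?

Repeated division with remainder:
  m**4 + 66m**2 - 107m - 1740 = (m - 1)(m**3 + m**2 + 70m + 328) + (-3m**2 - 365m - 1412)
  m**3 + m**2 + 70m + 328 = (-(1/3)m + 362/9)(-3m**2 - 365m - 1412) + ((128524/9)m + 514096/9)
  -3m**2 - 365m - 1412 = (-(27/128524)m - 3177/128524)((128524/9)m + 514096/9) + (0)
Last nonzero remainder: (128524/9)m + 514096/9. Dividing through by 128524/9 gives the monic gcd m + 4.
Then lcm(f, g) = f·g / gcd(f, g); expanding and making the result monic gives the answer.

m**6 - 3m**5 + 148m**4 - 305m**3 + 3993m**2 - 3554m - 142680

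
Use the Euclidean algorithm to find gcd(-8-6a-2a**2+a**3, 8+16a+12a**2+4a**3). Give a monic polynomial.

2+2a+a**2

Euclidean algorithm in ℚ[a]:
  a**3-2a**2-6a-8 = (1/4)(4a**3+12a**2+16a+8) + (-5a**2-10a-10)
  4a**3+12a**2+16a+8 = (-(4/5)a-4/5)(-5a**2-10a-10) + (0)
Last nonzero remainder: -5a**2-10a-10. Dividing through by -5 gives the monic gcd a**2+2a+2.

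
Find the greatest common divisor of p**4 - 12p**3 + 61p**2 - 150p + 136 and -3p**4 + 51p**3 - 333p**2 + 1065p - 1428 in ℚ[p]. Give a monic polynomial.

p**3 - 10p**2 + 41p - 68

Repeated division with remainder:
  p**4 - 12p**3 + 61p**2 - 150p + 136 = (-1/3)(-3p**4 + 51p**3 - 333p**2 + 1065p - 1428) + (5p**3 - 50p**2 + 205p - 340)
  -3p**4 + 51p**3 - 333p**2 + 1065p - 1428 = (-(3/5)p + 21/5)(5p**3 - 50p**2 + 205p - 340) + (0)
Last nonzero remainder: 5p**3 - 50p**2 + 205p - 340. Dividing through by 5 gives the monic gcd p**3 - 10p**2 + 41p - 68.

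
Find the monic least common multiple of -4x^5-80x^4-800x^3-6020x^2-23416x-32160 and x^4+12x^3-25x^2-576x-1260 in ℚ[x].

Euclidean algorithm in ℚ[x]:
  -4x^5-80x^4-800x^3-6020x^2-23416x-32160 = (-4x-32)(x^4+12x^3-25x^2-576x-1260) + (-516x^3-9124x^2-46888x-72480)
  x^4+12x^3-25x^2-576x-1260 = (-(1/516)x+733/66564)(-516x^3-9124x^2-46888x-72480) + (-(256190/16641)x^2-(3330470/16641)x-2561900/5547)
  -516x^3-9124x^2-46888x-72480 = ((4293378/128095)x+20102328/128095)(-(256190/16641)x^2-(3330470/16641)x-2561900/5547) + (0)
Last nonzero remainder: -(256190/16641)x^2-(3330470/16641)x-2561900/5547. Dividing through by -256190/16641 gives the monic gcd x^2+13x+30.
Then lcm(f, g) = f·g / gcd(f, g); expanding and making the result monic gives the answer.

x^7+19x^6+138x^5+465x^4-4051x^3-61024x^2-253908x-337680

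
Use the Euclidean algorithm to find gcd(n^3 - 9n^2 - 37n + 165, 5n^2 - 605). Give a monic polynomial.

Euclidean algorithm in ℚ[n]:
  n^3 - 9n^2 - 37n + 165 = ((1/5)n - 9/5)(5n^2 - 605) + (84n - 924)
  5n^2 - 605 = ((5/84)n + 55/84)(84n - 924) + (0)
Last nonzero remainder: 84n - 924. Dividing through by 84 gives the monic gcd n - 11.

n - 11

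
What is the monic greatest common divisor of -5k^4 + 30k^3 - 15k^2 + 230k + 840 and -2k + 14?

k - 7

Euclidean algorithm in ℚ[k]:
  -5k^4 + 30k^3 - 15k^2 + 230k + 840 = ((5/2)k^3 + (5/2)k^2 + 25k + 60)(-2k + 14) + (0)
Last nonzero remainder: -2k + 14. Dividing through by -2 gives the monic gcd k - 7.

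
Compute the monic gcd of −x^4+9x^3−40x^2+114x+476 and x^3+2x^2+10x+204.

Euclidean algorithm in ℚ[x]:
  −x^4+9x^3−40x^2+114x+476 = (−x+11)(x^3+2x^2+10x+204) + (−52x^2+208x−1768)
  x^3+2x^2+10x+204 = (−(1/52)x−3/26)(−52x^2+208x−1768) + (0)
Last nonzero remainder: −52x^2+208x−1768. Dividing through by −52 gives the monic gcd x^2−4x+34.

x^2−4x+34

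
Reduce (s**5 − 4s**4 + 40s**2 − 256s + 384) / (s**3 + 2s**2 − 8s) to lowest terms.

(s**3 − 6s**2 + 20s − 48)/(s)

By polynomial division,
  s**5 − 4s**4 + 40s**2 − 256s + 384 = (s**2 − 6s + 20)(s**3 + 2s**2 − 8s) + (−48s**2 − 96s + 384)
  s**3 + 2s**2 − 8s = (−(1/48)s)(−48s**2 − 96s + 384) + (0)
Last nonzero remainder: −48s**2 − 96s + 384. Dividing through by −48 gives the monic gcd s**2 + 2s − 8.
Cancel s**2 + 2s − 8 from numerator and denominator to get the reduced form.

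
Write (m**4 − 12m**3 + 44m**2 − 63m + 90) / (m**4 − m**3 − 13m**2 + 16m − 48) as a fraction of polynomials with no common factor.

By polynomial division,
  m**4 − 12m**3 + 44m**2 − 63m + 90 = (m**4 − m**3 − 13m**2 + 16m − 48) + (−11m**3 + 57m**2 − 79m + 138)
  m**4 − m**3 − 13m**2 + 16m − 48 = (−(1/11)m − 46/121)(−11m**3 + 57m**2 − 79m + 138) + ((180/121)m**2 − (180/121)m + 540/121)
  −11m**3 + 57m**2 − 79m + 138 = (−(1331/180)m + 2783/90)((180/121)m**2 − (180/121)m + 540/121) + (0)
Last nonzero remainder: (180/121)m**2 − (180/121)m + 540/121. Dividing through by 180/121 gives the monic gcd m**2 − m + 3.
Cancel m**2 − m + 3 from numerator and denominator to get the reduced form.

(m**2 − 11m + 30)/(m**2 − 16)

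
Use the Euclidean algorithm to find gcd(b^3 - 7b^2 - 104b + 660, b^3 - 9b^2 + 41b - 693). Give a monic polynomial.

By polynomial division,
  b^3 - 7b^2 - 104b + 660 = (b^3 - 9b^2 + 41b - 693) + (2b^2 - 145b + 1353)
  b^3 - 9b^2 + 41b - 693 = ((1/2)b + 127/4)(2b^2 - 145b + 1353) + ((15873/4)b - 174603/4)
  2b^2 - 145b + 1353 = ((8/15873)b - 164/5291)((15873/4)b - 174603/4) + (0)
Last nonzero remainder: (15873/4)b - 174603/4. Dividing through by 15873/4 gives the monic gcd b - 11.

b - 11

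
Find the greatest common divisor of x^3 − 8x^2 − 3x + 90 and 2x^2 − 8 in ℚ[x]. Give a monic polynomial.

By polynomial division,
  x^3 − 8x^2 − 3x + 90 = ((1/2)x − 4)(2x^2 − 8) + (x + 58)
  2x^2 − 8 = (2x − 116)(x + 58) + (6720)
  x + 58 = ((1/6720)x + 29/3360)(6720) + (0)
The last nonzero remainder is the constant 6720, so the polynomials are coprime and gcd = 1.

1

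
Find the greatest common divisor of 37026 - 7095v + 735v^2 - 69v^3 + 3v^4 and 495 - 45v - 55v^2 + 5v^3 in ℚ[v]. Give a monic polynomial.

-11 + v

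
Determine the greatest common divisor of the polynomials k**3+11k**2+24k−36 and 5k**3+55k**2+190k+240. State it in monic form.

By polynomial division,
  k**3+11k**2+24k−36 = (1/5)(5k**3+55k**2+190k+240) + (−14k−84)
  5k**3+55k**2+190k+240 = (−(5/14)k**2−(25/14)k−20/7)(−14k−84) + (0)
Last nonzero remainder: −14k−84. Dividing through by −14 gives the monic gcd k+6.

k+6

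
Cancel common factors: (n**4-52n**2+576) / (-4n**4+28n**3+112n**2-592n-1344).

(-n**2-2n+24)/(4n**2-20n-56)

By polynomial division,
  n**4-52n**2+576 = (-1/4)(-4n**4+28n**3+112n**2-592n-1344) + (7n**3-24n**2-148n+240)
  -4n**4+28n**3+112n**2-592n-1344 = (-(4/7)n+100/49)(7n**3-24n**2-148n+240) + ((3744/49)n**2-(7488/49)n-89856/49)
  7n**3-24n**2-148n+240 = ((343/3744)n-245/1872)((3744/49)n**2-(7488/49)n-89856/49) + (0)
Last nonzero remainder: (3744/49)n**2-(7488/49)n-89856/49. Dividing through by 3744/49 gives the monic gcd n**2-2n-24.
Cancel n**2-2n-24 from numerator and denominator to get the reduced form.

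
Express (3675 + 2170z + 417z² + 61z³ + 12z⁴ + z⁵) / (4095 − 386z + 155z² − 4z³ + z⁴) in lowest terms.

Euclidean algorithm in ℚ[z]:
  z⁵ + 12z⁴ + 61z³ + 417z² + 2170z + 3675 = (z + 16)(z⁴ − 4z³ + 155z² − 386z + 4095) + (−30z³ − 1677z² + 4251z − 61845)
  z⁴ − 4z³ + 155z² − 386z + 4095 = (−(1/30)z + 599/300)(−30z³ − 1677z² + 4251z − 61845) + ((364511/100)z² − (1093533/100)z + 2551577/20)
  −30z³ − 1677z² + 4251z − 61845 = (−(3000/364511)z − 176700/364511)((364511/100)z² − (1093533/100)z + 2551577/20) + (0)
Last nonzero remainder: (364511/100)z² − (1093533/100)z + 2551577/20. Dividing through by 364511/100 gives the monic gcd z² − 3z + 35.
Cancel z² − 3z + 35 from numerator and denominator to get the reduced form.

(105 + 71z + 15z² + z³)/(117 − z + z²)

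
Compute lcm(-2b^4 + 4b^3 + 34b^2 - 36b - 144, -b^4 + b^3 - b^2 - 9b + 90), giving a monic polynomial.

By polynomial division,
  -2b^4 + 4b^3 + 34b^2 - 36b - 144 = (2)(-b^4 + b^3 - b^2 - 9b + 90) + (2b^3 + 36b^2 - 18b - 324)
  -b^4 + b^3 - b^2 - 9b + 90 = (-(1/2)b + 19/2)(2b^3 + 36b^2 - 18b - 324) + (-352b^2 + 3168)
  2b^3 + 36b^2 - 18b - 324 = (-(1/176)b - 9/88)(-352b^2 + 3168) + (0)
Last nonzero remainder: -352b^2 + 3168. Dividing through by -352 gives the monic gcd b^2 - 9.
Then lcm(f, g) = f·g / gcd(f, g); expanding and making the result monic gives the answer.

b^6 - 3b^5 - 5b^4 + 15b^3 - 116b^2 + 108b + 720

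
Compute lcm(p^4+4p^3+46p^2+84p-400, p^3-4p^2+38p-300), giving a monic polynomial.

Repeated division with remainder:
  p^4+4p^3+46p^2+84p-400 = (p+8)(p^3-4p^2+38p-300) + (40p^2+80p+2000)
  p^3-4p^2+38p-300 = ((1/40)p-3/20)(40p^2+80p+2000) + (0)
Last nonzero remainder: 40p^2+80p+2000. Dividing through by 40 gives the monic gcd p^2+2p+50.
Then lcm(f, g) = f·g / gcd(f, g); expanding and making the result monic gives the answer.

p^5-2p^4+22p^3-192p^2-904p+2400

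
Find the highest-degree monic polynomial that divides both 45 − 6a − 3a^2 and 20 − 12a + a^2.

1

Euclidean algorithm in ℚ[a]:
  −3a^2 − 6a + 45 = (−3)(a^2 − 12a + 20) + (−42a + 105)
  a^2 − 12a + 20 = (−(1/42)a + 19/84)(−42a + 105) + (−15/4)
  −42a + 105 = ((56/5)a − 28)(−15/4) + (0)
The last nonzero remainder is the constant −15/4, so the polynomials are coprime and gcd = 1.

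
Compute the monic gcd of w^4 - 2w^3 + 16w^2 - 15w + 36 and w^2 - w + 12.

w^2 - w + 12

Repeated division with remainder:
  w^4 - 2w^3 + 16w^2 - 15w + 36 = (w^2 - w + 3)(w^2 - w + 12) + (0)
The last nonzero remainder w^2 - w + 12 is already monic.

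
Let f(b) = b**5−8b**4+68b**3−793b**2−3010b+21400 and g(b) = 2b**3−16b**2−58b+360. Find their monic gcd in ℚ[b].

Apply the Euclidean algorithm:
  b**5−8b**4+68b**3−793b**2−3010b+21400 = ((1/2)b**2+97/2)(2b**3−16b**2−58b+360) + (−197b**2−197b+3940)
  2b**3−16b**2−58b+360 = (−(2/197)b+18/197)(−197b**2−197b+3940) + (0)
Last nonzero remainder: −197b**2−197b+3940. Dividing through by −197 gives the monic gcd b**2+b−20.

b**2+b−20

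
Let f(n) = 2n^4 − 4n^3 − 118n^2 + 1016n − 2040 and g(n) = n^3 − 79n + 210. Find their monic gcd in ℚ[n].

Apply the Euclidean algorithm:
  2n^4 − 4n^3 − 118n^2 + 1016n − 2040 = (2n − 4)(n^3 − 79n + 210) + (40n^2 + 280n − 1200)
  n^3 − 79n + 210 = ((1/40)n − 7/40)(40n^2 + 280n − 1200) + (0)
Last nonzero remainder: 40n^2 + 280n − 1200. Dividing through by 40 gives the monic gcd n^2 + 7n − 30.

n^2 + 7n − 30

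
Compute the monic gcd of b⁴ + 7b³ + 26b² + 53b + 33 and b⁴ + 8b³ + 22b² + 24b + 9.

b² + 4b + 3

Apply the Euclidean algorithm:
  b⁴ + 7b³ + 26b² + 53b + 33 = (b⁴ + 8b³ + 22b² + 24b + 9) + (-b³ + 4b² + 29b + 24)
  b⁴ + 8b³ + 22b² + 24b + 9 = (-b - 12)(-b³ + 4b² + 29b + 24) + (99b² + 396b + 297)
  -b³ + 4b² + 29b + 24 = (-(1/99)b + 8/99)(99b² + 396b + 297) + (0)
Last nonzero remainder: 99b² + 396b + 297. Dividing through by 99 gives the monic gcd b² + 4b + 3.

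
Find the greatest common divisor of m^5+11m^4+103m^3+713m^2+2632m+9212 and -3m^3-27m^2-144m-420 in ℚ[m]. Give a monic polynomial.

m^2+4m+28

By polynomial division,
  m^5+11m^4+103m^3+713m^2+2632m+9212 = (-(1/3)m^2-(2/3)m-37/3)(-3m^3-27m^2-144m-420) + (144m^2+576m+4032)
  -3m^3-27m^2-144m-420 = (-(1/48)m-5/48)(144m^2+576m+4032) + (0)
Last nonzero remainder: 144m^2+576m+4032. Dividing through by 144 gives the monic gcd m^2+4m+28.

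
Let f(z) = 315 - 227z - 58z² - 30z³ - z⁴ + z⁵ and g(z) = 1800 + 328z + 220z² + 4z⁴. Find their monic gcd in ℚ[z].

9 + 2z + z²

By polynomial division,
  z⁵ - z⁴ - 30z³ - 58z² - 227z + 315 = ((1/4)z - 1/4)(4z⁴ + 220z² + 328z + 1800) + (-85z³ - 85z² - 595z + 765)
  4z⁴ + 220z² + 328z + 1800 = (-(4/85)z + 4/85)(-85z³ - 85z² - 595z + 765) + (196z² + 392z + 1764)
  -85z³ - 85z² - 595z + 765 = (-(85/196)z + 85/196)(196z² + 392z + 1764) + (0)
Last nonzero remainder: 196z² + 392z + 1764. Dividing through by 196 gives the monic gcd z² + 2z + 9.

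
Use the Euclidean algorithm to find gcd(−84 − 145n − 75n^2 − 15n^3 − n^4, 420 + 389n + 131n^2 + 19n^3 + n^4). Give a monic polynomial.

By polynomial division,
  −n^4 − 15n^3 − 75n^2 − 145n − 84 = (−1)(n^4 + 19n^3 + 131n^2 + 389n + 420) + (4n^3 + 56n^2 + 244n + 336)
  n^4 + 19n^3 + 131n^2 + 389n + 420 = ((1/4)n + 5/4)(4n^3 + 56n^2 + 244n + 336) + (0)
Last nonzero remainder: 4n^3 + 56n^2 + 244n + 336. Dividing through by 4 gives the monic gcd n^3 + 14n^2 + 61n + 84.

84 + 61n + 14n^2 + n^3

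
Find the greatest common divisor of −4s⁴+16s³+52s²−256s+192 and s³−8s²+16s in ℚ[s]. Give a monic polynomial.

Apply the Euclidean algorithm:
  −4s⁴+16s³+52s²−256s+192 = (−4s−16)(s³−8s²+16s) + (−12s²+192)
  s³−8s²+16s = (−(1/12)s+2/3)(−12s²+192) + (32s−128)
  −12s²+192 = (−(3/8)s−3/2)(32s−128) + (0)
Last nonzero remainder: 32s−128. Dividing through by 32 gives the monic gcd s−4.

s−4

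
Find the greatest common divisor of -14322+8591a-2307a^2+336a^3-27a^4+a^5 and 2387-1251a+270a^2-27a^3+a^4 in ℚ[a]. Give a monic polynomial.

-217+94a-16a^2+a^3

Repeated division with remainder:
  a^5-27a^4+336a^3-2307a^2+8591a-14322 = (a)(a^4-27a^3+270a^2-1251a+2387) + (66a^3-1056a^2+6204a-14322)
  a^4-27a^3+270a^2-1251a+2387 = ((1/66)a-1/6)(66a^3-1056a^2+6204a-14322) + (0)
Last nonzero remainder: 66a^3-1056a^2+6204a-14322. Dividing through by 66 gives the monic gcd a^3-16a^2+94a-217.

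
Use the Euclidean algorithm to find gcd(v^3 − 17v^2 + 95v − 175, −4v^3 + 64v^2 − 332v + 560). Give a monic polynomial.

v^2 − 12v + 35

Repeated division with remainder:
  v^3 − 17v^2 + 95v − 175 = (−1/4)(−4v^3 + 64v^2 − 332v + 560) + (−v^2 + 12v − 35)
  −4v^3 + 64v^2 − 332v + 560 = (4v − 16)(−v^2 + 12v − 35) + (0)
Last nonzero remainder: −v^2 + 12v − 35. Dividing through by −1 gives the monic gcd v^2 − 12v + 35.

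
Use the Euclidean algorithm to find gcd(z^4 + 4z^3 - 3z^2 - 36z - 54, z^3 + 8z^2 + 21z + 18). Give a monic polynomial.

Repeated division with remainder:
  z^4 + 4z^3 - 3z^2 - 36z - 54 = (z - 4)(z^3 + 8z^2 + 21z + 18) + (8z^2 + 30z + 18)
  z^3 + 8z^2 + 21z + 18 = ((1/8)z + 17/32)(8z^2 + 30z + 18) + ((45/16)z + 135/16)
  8z^2 + 30z + 18 = ((128/45)z + 32/15)((45/16)z + 135/16) + (0)
Last nonzero remainder: (45/16)z + 135/16. Dividing through by 45/16 gives the monic gcd z + 3.

z + 3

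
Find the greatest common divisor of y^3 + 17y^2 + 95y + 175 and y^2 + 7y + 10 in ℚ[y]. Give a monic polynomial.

y + 5

By polynomial division,
  y^3 + 17y^2 + 95y + 175 = (y + 10)(y^2 + 7y + 10) + (15y + 75)
  y^2 + 7y + 10 = ((1/15)y + 2/15)(15y + 75) + (0)
Last nonzero remainder: 15y + 75. Dividing through by 15 gives the monic gcd y + 5.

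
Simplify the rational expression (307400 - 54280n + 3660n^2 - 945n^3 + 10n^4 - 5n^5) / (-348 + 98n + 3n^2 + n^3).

By polynomial division,
  -5n^5 + 10n^4 - 945n^3 + 3660n^2 - 54280n + 307400 = (-5n^2 + 25n - 530)(n^3 + 3n^2 + 98n - 348) + (1060n^2 + 6360n + 122960)
  n^3 + 3n^2 + 98n - 348 = ((1/1060)n - 3/1060)(1060n^2 + 6360n + 122960) + (0)
Last nonzero remainder: 1060n^2 + 6360n + 122960. Dividing through by 1060 gives the monic gcd n^2 + 6n + 116.
Cancel n^2 + 6n + 116 from numerator and denominator to get the reduced form.

(2650 - 605n + 40n^2 - 5n^3)/(-3 + n)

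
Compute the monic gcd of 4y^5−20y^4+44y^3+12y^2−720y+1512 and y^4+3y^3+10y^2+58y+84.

y^3+y^2+8y+42

Euclidean algorithm in ℚ[y]:
  4y^5−20y^4+44y^3+12y^2−720y+1512 = (4y−32)(y^4+3y^3+10y^2+58y+84) + (100y^3+100y^2+800y+4200)
  y^4+3y^3+10y^2+58y+84 = ((1/100)y+1/50)(100y^3+100y^2+800y+4200) + (0)
Last nonzero remainder: 100y^3+100y^2+800y+4200. Dividing through by 100 gives the monic gcd y^3+y^2+8y+42.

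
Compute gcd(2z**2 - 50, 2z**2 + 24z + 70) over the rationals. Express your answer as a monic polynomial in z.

z + 5

Repeated division with remainder:
  2z**2 - 50 = (2z**2 + 24z + 70) + (-24z - 120)
  2z**2 + 24z + 70 = (-(1/12)z - 7/12)(-24z - 120) + (0)
Last nonzero remainder: -24z - 120. Dividing through by -24 gives the monic gcd z + 5.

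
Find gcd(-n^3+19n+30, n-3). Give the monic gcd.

1

Repeated division with remainder:
  -n^3+19n+30 = (-n^2-3n+10)(n-3) + (60)
  n-3 = ((1/60)n-1/20)(60) + (0)
The last nonzero remainder is the constant 60, so the polynomials are coprime and gcd = 1.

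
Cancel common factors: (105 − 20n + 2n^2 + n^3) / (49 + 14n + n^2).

(15 − 5n + n^2)/(7 + n)

Apply the Euclidean algorithm:
  n^3 + 2n^2 − 20n + 105 = (n − 12)(n^2 + 14n + 49) + (99n + 693)
  n^2 + 14n + 49 = ((1/99)n + 7/99)(99n + 693) + (0)
Last nonzero remainder: 99n + 693. Dividing through by 99 gives the monic gcd n + 7.
Cancel n + 7 from numerator and denominator to get the reduced form.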